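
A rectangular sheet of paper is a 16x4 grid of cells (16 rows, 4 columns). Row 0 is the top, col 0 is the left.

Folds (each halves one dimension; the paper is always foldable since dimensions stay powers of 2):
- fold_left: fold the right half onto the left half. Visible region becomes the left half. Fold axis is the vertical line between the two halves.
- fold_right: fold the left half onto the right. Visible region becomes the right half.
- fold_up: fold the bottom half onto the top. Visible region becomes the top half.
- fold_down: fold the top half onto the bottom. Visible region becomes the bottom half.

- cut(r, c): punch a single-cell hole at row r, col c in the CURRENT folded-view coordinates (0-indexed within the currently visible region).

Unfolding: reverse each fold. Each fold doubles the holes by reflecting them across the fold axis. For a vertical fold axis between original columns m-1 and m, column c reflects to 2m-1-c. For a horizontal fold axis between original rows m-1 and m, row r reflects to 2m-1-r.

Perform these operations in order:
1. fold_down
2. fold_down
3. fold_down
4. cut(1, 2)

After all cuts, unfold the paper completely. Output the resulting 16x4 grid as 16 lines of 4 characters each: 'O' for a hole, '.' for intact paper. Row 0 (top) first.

Answer: ..O.
....
....
..O.
..O.
....
....
..O.
..O.
....
....
..O.
..O.
....
....
..O.

Derivation:
Op 1 fold_down: fold axis h@8; visible region now rows[8,16) x cols[0,4) = 8x4
Op 2 fold_down: fold axis h@12; visible region now rows[12,16) x cols[0,4) = 4x4
Op 3 fold_down: fold axis h@14; visible region now rows[14,16) x cols[0,4) = 2x4
Op 4 cut(1, 2): punch at orig (15,2); cuts so far [(15, 2)]; region rows[14,16) x cols[0,4) = 2x4
Unfold 1 (reflect across h@14): 2 holes -> [(12, 2), (15, 2)]
Unfold 2 (reflect across h@12): 4 holes -> [(8, 2), (11, 2), (12, 2), (15, 2)]
Unfold 3 (reflect across h@8): 8 holes -> [(0, 2), (3, 2), (4, 2), (7, 2), (8, 2), (11, 2), (12, 2), (15, 2)]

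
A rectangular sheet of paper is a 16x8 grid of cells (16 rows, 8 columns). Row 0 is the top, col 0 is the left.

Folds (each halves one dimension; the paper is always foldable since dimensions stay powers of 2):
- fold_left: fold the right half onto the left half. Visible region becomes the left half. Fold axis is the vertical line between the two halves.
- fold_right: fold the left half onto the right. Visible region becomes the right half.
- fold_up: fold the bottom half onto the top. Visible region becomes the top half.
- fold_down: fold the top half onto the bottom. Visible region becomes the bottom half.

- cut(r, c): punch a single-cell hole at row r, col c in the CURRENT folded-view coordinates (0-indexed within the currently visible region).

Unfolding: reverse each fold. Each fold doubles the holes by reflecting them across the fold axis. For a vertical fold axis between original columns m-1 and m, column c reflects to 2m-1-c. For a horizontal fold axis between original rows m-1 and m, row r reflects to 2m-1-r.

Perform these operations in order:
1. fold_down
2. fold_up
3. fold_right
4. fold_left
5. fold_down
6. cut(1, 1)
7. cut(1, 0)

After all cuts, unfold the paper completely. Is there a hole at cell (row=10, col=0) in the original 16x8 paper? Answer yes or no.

Answer: no

Derivation:
Op 1 fold_down: fold axis h@8; visible region now rows[8,16) x cols[0,8) = 8x8
Op 2 fold_up: fold axis h@12; visible region now rows[8,12) x cols[0,8) = 4x8
Op 3 fold_right: fold axis v@4; visible region now rows[8,12) x cols[4,8) = 4x4
Op 4 fold_left: fold axis v@6; visible region now rows[8,12) x cols[4,6) = 4x2
Op 5 fold_down: fold axis h@10; visible region now rows[10,12) x cols[4,6) = 2x2
Op 6 cut(1, 1): punch at orig (11,5); cuts so far [(11, 5)]; region rows[10,12) x cols[4,6) = 2x2
Op 7 cut(1, 0): punch at orig (11,4); cuts so far [(11, 4), (11, 5)]; region rows[10,12) x cols[4,6) = 2x2
Unfold 1 (reflect across h@10): 4 holes -> [(8, 4), (8, 5), (11, 4), (11, 5)]
Unfold 2 (reflect across v@6): 8 holes -> [(8, 4), (8, 5), (8, 6), (8, 7), (11, 4), (11, 5), (11, 6), (11, 7)]
Unfold 3 (reflect across v@4): 16 holes -> [(8, 0), (8, 1), (8, 2), (8, 3), (8, 4), (8, 5), (8, 6), (8, 7), (11, 0), (11, 1), (11, 2), (11, 3), (11, 4), (11, 5), (11, 6), (11, 7)]
Unfold 4 (reflect across h@12): 32 holes -> [(8, 0), (8, 1), (8, 2), (8, 3), (8, 4), (8, 5), (8, 6), (8, 7), (11, 0), (11, 1), (11, 2), (11, 3), (11, 4), (11, 5), (11, 6), (11, 7), (12, 0), (12, 1), (12, 2), (12, 3), (12, 4), (12, 5), (12, 6), (12, 7), (15, 0), (15, 1), (15, 2), (15, 3), (15, 4), (15, 5), (15, 6), (15, 7)]
Unfold 5 (reflect across h@8): 64 holes -> [(0, 0), (0, 1), (0, 2), (0, 3), (0, 4), (0, 5), (0, 6), (0, 7), (3, 0), (3, 1), (3, 2), (3, 3), (3, 4), (3, 5), (3, 6), (3, 7), (4, 0), (4, 1), (4, 2), (4, 3), (4, 4), (4, 5), (4, 6), (4, 7), (7, 0), (7, 1), (7, 2), (7, 3), (7, 4), (7, 5), (7, 6), (7, 7), (8, 0), (8, 1), (8, 2), (8, 3), (8, 4), (8, 5), (8, 6), (8, 7), (11, 0), (11, 1), (11, 2), (11, 3), (11, 4), (11, 5), (11, 6), (11, 7), (12, 0), (12, 1), (12, 2), (12, 3), (12, 4), (12, 5), (12, 6), (12, 7), (15, 0), (15, 1), (15, 2), (15, 3), (15, 4), (15, 5), (15, 6), (15, 7)]
Holes: [(0, 0), (0, 1), (0, 2), (0, 3), (0, 4), (0, 5), (0, 6), (0, 7), (3, 0), (3, 1), (3, 2), (3, 3), (3, 4), (3, 5), (3, 6), (3, 7), (4, 0), (4, 1), (4, 2), (4, 3), (4, 4), (4, 5), (4, 6), (4, 7), (7, 0), (7, 1), (7, 2), (7, 3), (7, 4), (7, 5), (7, 6), (7, 7), (8, 0), (8, 1), (8, 2), (8, 3), (8, 4), (8, 5), (8, 6), (8, 7), (11, 0), (11, 1), (11, 2), (11, 3), (11, 4), (11, 5), (11, 6), (11, 7), (12, 0), (12, 1), (12, 2), (12, 3), (12, 4), (12, 5), (12, 6), (12, 7), (15, 0), (15, 1), (15, 2), (15, 3), (15, 4), (15, 5), (15, 6), (15, 7)]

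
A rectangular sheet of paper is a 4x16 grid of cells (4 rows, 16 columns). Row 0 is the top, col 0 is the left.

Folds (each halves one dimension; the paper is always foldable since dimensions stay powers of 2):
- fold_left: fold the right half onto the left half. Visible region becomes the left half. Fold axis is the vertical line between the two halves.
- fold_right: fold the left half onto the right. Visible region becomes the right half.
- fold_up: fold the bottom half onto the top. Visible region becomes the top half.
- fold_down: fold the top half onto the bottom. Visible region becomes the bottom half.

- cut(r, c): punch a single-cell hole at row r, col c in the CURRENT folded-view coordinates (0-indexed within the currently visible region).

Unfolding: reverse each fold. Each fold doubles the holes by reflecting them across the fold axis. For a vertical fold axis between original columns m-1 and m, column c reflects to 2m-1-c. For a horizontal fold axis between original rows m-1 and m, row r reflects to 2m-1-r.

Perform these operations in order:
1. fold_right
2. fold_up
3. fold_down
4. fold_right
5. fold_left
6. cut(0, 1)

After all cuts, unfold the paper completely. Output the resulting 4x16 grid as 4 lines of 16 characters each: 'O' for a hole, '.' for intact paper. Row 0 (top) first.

Op 1 fold_right: fold axis v@8; visible region now rows[0,4) x cols[8,16) = 4x8
Op 2 fold_up: fold axis h@2; visible region now rows[0,2) x cols[8,16) = 2x8
Op 3 fold_down: fold axis h@1; visible region now rows[1,2) x cols[8,16) = 1x8
Op 4 fold_right: fold axis v@12; visible region now rows[1,2) x cols[12,16) = 1x4
Op 5 fold_left: fold axis v@14; visible region now rows[1,2) x cols[12,14) = 1x2
Op 6 cut(0, 1): punch at orig (1,13); cuts so far [(1, 13)]; region rows[1,2) x cols[12,14) = 1x2
Unfold 1 (reflect across v@14): 2 holes -> [(1, 13), (1, 14)]
Unfold 2 (reflect across v@12): 4 holes -> [(1, 9), (1, 10), (1, 13), (1, 14)]
Unfold 3 (reflect across h@1): 8 holes -> [(0, 9), (0, 10), (0, 13), (0, 14), (1, 9), (1, 10), (1, 13), (1, 14)]
Unfold 4 (reflect across h@2): 16 holes -> [(0, 9), (0, 10), (0, 13), (0, 14), (1, 9), (1, 10), (1, 13), (1, 14), (2, 9), (2, 10), (2, 13), (2, 14), (3, 9), (3, 10), (3, 13), (3, 14)]
Unfold 5 (reflect across v@8): 32 holes -> [(0, 1), (0, 2), (0, 5), (0, 6), (0, 9), (0, 10), (0, 13), (0, 14), (1, 1), (1, 2), (1, 5), (1, 6), (1, 9), (1, 10), (1, 13), (1, 14), (2, 1), (2, 2), (2, 5), (2, 6), (2, 9), (2, 10), (2, 13), (2, 14), (3, 1), (3, 2), (3, 5), (3, 6), (3, 9), (3, 10), (3, 13), (3, 14)]

Answer: .OO..OO..OO..OO.
.OO..OO..OO..OO.
.OO..OO..OO..OO.
.OO..OO..OO..OO.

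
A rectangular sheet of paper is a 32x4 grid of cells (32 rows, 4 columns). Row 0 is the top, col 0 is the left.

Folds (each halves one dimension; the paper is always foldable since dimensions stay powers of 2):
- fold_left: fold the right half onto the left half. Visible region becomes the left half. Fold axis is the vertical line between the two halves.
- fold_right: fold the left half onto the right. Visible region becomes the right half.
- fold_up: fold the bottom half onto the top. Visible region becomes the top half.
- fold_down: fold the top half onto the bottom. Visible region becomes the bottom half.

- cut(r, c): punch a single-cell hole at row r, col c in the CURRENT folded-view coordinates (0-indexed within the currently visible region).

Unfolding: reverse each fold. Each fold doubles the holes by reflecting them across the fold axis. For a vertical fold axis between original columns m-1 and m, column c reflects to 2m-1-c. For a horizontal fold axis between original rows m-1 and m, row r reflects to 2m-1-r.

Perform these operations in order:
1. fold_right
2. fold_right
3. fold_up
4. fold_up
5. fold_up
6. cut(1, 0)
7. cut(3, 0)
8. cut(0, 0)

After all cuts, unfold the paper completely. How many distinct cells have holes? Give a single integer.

Answer: 96

Derivation:
Op 1 fold_right: fold axis v@2; visible region now rows[0,32) x cols[2,4) = 32x2
Op 2 fold_right: fold axis v@3; visible region now rows[0,32) x cols[3,4) = 32x1
Op 3 fold_up: fold axis h@16; visible region now rows[0,16) x cols[3,4) = 16x1
Op 4 fold_up: fold axis h@8; visible region now rows[0,8) x cols[3,4) = 8x1
Op 5 fold_up: fold axis h@4; visible region now rows[0,4) x cols[3,4) = 4x1
Op 6 cut(1, 0): punch at orig (1,3); cuts so far [(1, 3)]; region rows[0,4) x cols[3,4) = 4x1
Op 7 cut(3, 0): punch at orig (3,3); cuts so far [(1, 3), (3, 3)]; region rows[0,4) x cols[3,4) = 4x1
Op 8 cut(0, 0): punch at orig (0,3); cuts so far [(0, 3), (1, 3), (3, 3)]; region rows[0,4) x cols[3,4) = 4x1
Unfold 1 (reflect across h@4): 6 holes -> [(0, 3), (1, 3), (3, 3), (4, 3), (6, 3), (7, 3)]
Unfold 2 (reflect across h@8): 12 holes -> [(0, 3), (1, 3), (3, 3), (4, 3), (6, 3), (7, 3), (8, 3), (9, 3), (11, 3), (12, 3), (14, 3), (15, 3)]
Unfold 3 (reflect across h@16): 24 holes -> [(0, 3), (1, 3), (3, 3), (4, 3), (6, 3), (7, 3), (8, 3), (9, 3), (11, 3), (12, 3), (14, 3), (15, 3), (16, 3), (17, 3), (19, 3), (20, 3), (22, 3), (23, 3), (24, 3), (25, 3), (27, 3), (28, 3), (30, 3), (31, 3)]
Unfold 4 (reflect across v@3): 48 holes -> [(0, 2), (0, 3), (1, 2), (1, 3), (3, 2), (3, 3), (4, 2), (4, 3), (6, 2), (6, 3), (7, 2), (7, 3), (8, 2), (8, 3), (9, 2), (9, 3), (11, 2), (11, 3), (12, 2), (12, 3), (14, 2), (14, 3), (15, 2), (15, 3), (16, 2), (16, 3), (17, 2), (17, 3), (19, 2), (19, 3), (20, 2), (20, 3), (22, 2), (22, 3), (23, 2), (23, 3), (24, 2), (24, 3), (25, 2), (25, 3), (27, 2), (27, 3), (28, 2), (28, 3), (30, 2), (30, 3), (31, 2), (31, 3)]
Unfold 5 (reflect across v@2): 96 holes -> [(0, 0), (0, 1), (0, 2), (0, 3), (1, 0), (1, 1), (1, 2), (1, 3), (3, 0), (3, 1), (3, 2), (3, 3), (4, 0), (4, 1), (4, 2), (4, 3), (6, 0), (6, 1), (6, 2), (6, 3), (7, 0), (7, 1), (7, 2), (7, 3), (8, 0), (8, 1), (8, 2), (8, 3), (9, 0), (9, 1), (9, 2), (9, 3), (11, 0), (11, 1), (11, 2), (11, 3), (12, 0), (12, 1), (12, 2), (12, 3), (14, 0), (14, 1), (14, 2), (14, 3), (15, 0), (15, 1), (15, 2), (15, 3), (16, 0), (16, 1), (16, 2), (16, 3), (17, 0), (17, 1), (17, 2), (17, 3), (19, 0), (19, 1), (19, 2), (19, 3), (20, 0), (20, 1), (20, 2), (20, 3), (22, 0), (22, 1), (22, 2), (22, 3), (23, 0), (23, 1), (23, 2), (23, 3), (24, 0), (24, 1), (24, 2), (24, 3), (25, 0), (25, 1), (25, 2), (25, 3), (27, 0), (27, 1), (27, 2), (27, 3), (28, 0), (28, 1), (28, 2), (28, 3), (30, 0), (30, 1), (30, 2), (30, 3), (31, 0), (31, 1), (31, 2), (31, 3)]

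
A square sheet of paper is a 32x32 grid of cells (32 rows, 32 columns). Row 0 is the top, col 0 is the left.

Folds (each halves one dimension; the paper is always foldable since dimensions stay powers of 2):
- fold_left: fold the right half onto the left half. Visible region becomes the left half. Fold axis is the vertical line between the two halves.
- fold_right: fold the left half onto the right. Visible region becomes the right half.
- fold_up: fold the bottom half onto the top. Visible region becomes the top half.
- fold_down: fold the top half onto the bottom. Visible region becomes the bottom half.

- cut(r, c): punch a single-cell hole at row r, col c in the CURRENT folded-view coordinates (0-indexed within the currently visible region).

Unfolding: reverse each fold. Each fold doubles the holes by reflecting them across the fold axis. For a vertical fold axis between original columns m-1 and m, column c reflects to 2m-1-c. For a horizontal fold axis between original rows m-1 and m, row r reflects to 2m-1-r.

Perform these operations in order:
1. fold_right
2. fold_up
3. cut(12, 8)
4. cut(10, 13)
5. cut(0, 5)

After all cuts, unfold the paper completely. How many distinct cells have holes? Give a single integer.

Op 1 fold_right: fold axis v@16; visible region now rows[0,32) x cols[16,32) = 32x16
Op 2 fold_up: fold axis h@16; visible region now rows[0,16) x cols[16,32) = 16x16
Op 3 cut(12, 8): punch at orig (12,24); cuts so far [(12, 24)]; region rows[0,16) x cols[16,32) = 16x16
Op 4 cut(10, 13): punch at orig (10,29); cuts so far [(10, 29), (12, 24)]; region rows[0,16) x cols[16,32) = 16x16
Op 5 cut(0, 5): punch at orig (0,21); cuts so far [(0, 21), (10, 29), (12, 24)]; region rows[0,16) x cols[16,32) = 16x16
Unfold 1 (reflect across h@16): 6 holes -> [(0, 21), (10, 29), (12, 24), (19, 24), (21, 29), (31, 21)]
Unfold 2 (reflect across v@16): 12 holes -> [(0, 10), (0, 21), (10, 2), (10, 29), (12, 7), (12, 24), (19, 7), (19, 24), (21, 2), (21, 29), (31, 10), (31, 21)]

Answer: 12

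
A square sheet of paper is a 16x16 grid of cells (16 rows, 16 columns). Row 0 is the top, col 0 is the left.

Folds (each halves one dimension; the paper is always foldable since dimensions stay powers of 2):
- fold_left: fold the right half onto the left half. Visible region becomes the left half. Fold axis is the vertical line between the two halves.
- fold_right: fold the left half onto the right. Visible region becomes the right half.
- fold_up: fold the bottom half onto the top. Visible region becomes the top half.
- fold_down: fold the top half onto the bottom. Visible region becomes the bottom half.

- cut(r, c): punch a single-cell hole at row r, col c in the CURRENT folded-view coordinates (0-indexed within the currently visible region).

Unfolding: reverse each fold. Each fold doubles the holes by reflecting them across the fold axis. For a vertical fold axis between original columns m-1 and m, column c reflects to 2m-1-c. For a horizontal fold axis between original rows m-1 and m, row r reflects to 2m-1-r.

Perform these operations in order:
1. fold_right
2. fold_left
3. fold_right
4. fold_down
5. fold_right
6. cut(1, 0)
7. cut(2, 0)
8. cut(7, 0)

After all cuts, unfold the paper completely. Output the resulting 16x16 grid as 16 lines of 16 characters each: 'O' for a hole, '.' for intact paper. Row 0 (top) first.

Op 1 fold_right: fold axis v@8; visible region now rows[0,16) x cols[8,16) = 16x8
Op 2 fold_left: fold axis v@12; visible region now rows[0,16) x cols[8,12) = 16x4
Op 3 fold_right: fold axis v@10; visible region now rows[0,16) x cols[10,12) = 16x2
Op 4 fold_down: fold axis h@8; visible region now rows[8,16) x cols[10,12) = 8x2
Op 5 fold_right: fold axis v@11; visible region now rows[8,16) x cols[11,12) = 8x1
Op 6 cut(1, 0): punch at orig (9,11); cuts so far [(9, 11)]; region rows[8,16) x cols[11,12) = 8x1
Op 7 cut(2, 0): punch at orig (10,11); cuts so far [(9, 11), (10, 11)]; region rows[8,16) x cols[11,12) = 8x1
Op 8 cut(7, 0): punch at orig (15,11); cuts so far [(9, 11), (10, 11), (15, 11)]; region rows[8,16) x cols[11,12) = 8x1
Unfold 1 (reflect across v@11): 6 holes -> [(9, 10), (9, 11), (10, 10), (10, 11), (15, 10), (15, 11)]
Unfold 2 (reflect across h@8): 12 holes -> [(0, 10), (0, 11), (5, 10), (5, 11), (6, 10), (6, 11), (9, 10), (9, 11), (10, 10), (10, 11), (15, 10), (15, 11)]
Unfold 3 (reflect across v@10): 24 holes -> [(0, 8), (0, 9), (0, 10), (0, 11), (5, 8), (5, 9), (5, 10), (5, 11), (6, 8), (6, 9), (6, 10), (6, 11), (9, 8), (9, 9), (9, 10), (9, 11), (10, 8), (10, 9), (10, 10), (10, 11), (15, 8), (15, 9), (15, 10), (15, 11)]
Unfold 4 (reflect across v@12): 48 holes -> [(0, 8), (0, 9), (0, 10), (0, 11), (0, 12), (0, 13), (0, 14), (0, 15), (5, 8), (5, 9), (5, 10), (5, 11), (5, 12), (5, 13), (5, 14), (5, 15), (6, 8), (6, 9), (6, 10), (6, 11), (6, 12), (6, 13), (6, 14), (6, 15), (9, 8), (9, 9), (9, 10), (9, 11), (9, 12), (9, 13), (9, 14), (9, 15), (10, 8), (10, 9), (10, 10), (10, 11), (10, 12), (10, 13), (10, 14), (10, 15), (15, 8), (15, 9), (15, 10), (15, 11), (15, 12), (15, 13), (15, 14), (15, 15)]
Unfold 5 (reflect across v@8): 96 holes -> [(0, 0), (0, 1), (0, 2), (0, 3), (0, 4), (0, 5), (0, 6), (0, 7), (0, 8), (0, 9), (0, 10), (0, 11), (0, 12), (0, 13), (0, 14), (0, 15), (5, 0), (5, 1), (5, 2), (5, 3), (5, 4), (5, 5), (5, 6), (5, 7), (5, 8), (5, 9), (5, 10), (5, 11), (5, 12), (5, 13), (5, 14), (5, 15), (6, 0), (6, 1), (6, 2), (6, 3), (6, 4), (6, 5), (6, 6), (6, 7), (6, 8), (6, 9), (6, 10), (6, 11), (6, 12), (6, 13), (6, 14), (6, 15), (9, 0), (9, 1), (9, 2), (9, 3), (9, 4), (9, 5), (9, 6), (9, 7), (9, 8), (9, 9), (9, 10), (9, 11), (9, 12), (9, 13), (9, 14), (9, 15), (10, 0), (10, 1), (10, 2), (10, 3), (10, 4), (10, 5), (10, 6), (10, 7), (10, 8), (10, 9), (10, 10), (10, 11), (10, 12), (10, 13), (10, 14), (10, 15), (15, 0), (15, 1), (15, 2), (15, 3), (15, 4), (15, 5), (15, 6), (15, 7), (15, 8), (15, 9), (15, 10), (15, 11), (15, 12), (15, 13), (15, 14), (15, 15)]

Answer: OOOOOOOOOOOOOOOO
................
................
................
................
OOOOOOOOOOOOOOOO
OOOOOOOOOOOOOOOO
................
................
OOOOOOOOOOOOOOOO
OOOOOOOOOOOOOOOO
................
................
................
................
OOOOOOOOOOOOOOOO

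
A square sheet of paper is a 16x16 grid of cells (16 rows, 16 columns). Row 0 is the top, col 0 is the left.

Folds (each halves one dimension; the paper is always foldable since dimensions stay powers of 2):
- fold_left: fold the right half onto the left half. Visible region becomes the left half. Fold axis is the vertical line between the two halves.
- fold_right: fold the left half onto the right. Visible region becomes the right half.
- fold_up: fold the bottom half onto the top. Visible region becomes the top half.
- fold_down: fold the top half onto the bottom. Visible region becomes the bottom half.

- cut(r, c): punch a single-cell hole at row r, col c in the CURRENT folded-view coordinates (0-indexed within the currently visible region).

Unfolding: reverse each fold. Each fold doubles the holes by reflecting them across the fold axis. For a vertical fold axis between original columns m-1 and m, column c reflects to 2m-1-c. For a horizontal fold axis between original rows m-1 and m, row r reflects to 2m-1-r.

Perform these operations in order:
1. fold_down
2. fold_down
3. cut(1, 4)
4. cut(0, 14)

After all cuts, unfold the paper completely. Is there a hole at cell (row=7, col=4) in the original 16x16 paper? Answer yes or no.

Op 1 fold_down: fold axis h@8; visible region now rows[8,16) x cols[0,16) = 8x16
Op 2 fold_down: fold axis h@12; visible region now rows[12,16) x cols[0,16) = 4x16
Op 3 cut(1, 4): punch at orig (13,4); cuts so far [(13, 4)]; region rows[12,16) x cols[0,16) = 4x16
Op 4 cut(0, 14): punch at orig (12,14); cuts so far [(12, 14), (13, 4)]; region rows[12,16) x cols[0,16) = 4x16
Unfold 1 (reflect across h@12): 4 holes -> [(10, 4), (11, 14), (12, 14), (13, 4)]
Unfold 2 (reflect across h@8): 8 holes -> [(2, 4), (3, 14), (4, 14), (5, 4), (10, 4), (11, 14), (12, 14), (13, 4)]
Holes: [(2, 4), (3, 14), (4, 14), (5, 4), (10, 4), (11, 14), (12, 14), (13, 4)]

Answer: no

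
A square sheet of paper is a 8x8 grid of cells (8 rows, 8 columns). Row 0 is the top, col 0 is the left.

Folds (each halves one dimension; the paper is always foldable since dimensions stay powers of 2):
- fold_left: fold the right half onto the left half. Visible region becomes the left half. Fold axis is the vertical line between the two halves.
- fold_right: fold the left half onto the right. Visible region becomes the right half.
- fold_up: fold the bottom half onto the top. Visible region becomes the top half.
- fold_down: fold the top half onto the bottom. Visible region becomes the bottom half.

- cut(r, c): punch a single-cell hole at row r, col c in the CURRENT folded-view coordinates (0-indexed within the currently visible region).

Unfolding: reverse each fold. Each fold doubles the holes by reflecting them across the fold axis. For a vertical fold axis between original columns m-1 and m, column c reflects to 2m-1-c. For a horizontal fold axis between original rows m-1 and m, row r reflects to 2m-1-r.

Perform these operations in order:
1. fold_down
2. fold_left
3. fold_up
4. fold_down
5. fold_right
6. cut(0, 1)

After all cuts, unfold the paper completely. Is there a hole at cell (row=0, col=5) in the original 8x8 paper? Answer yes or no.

Answer: no

Derivation:
Op 1 fold_down: fold axis h@4; visible region now rows[4,8) x cols[0,8) = 4x8
Op 2 fold_left: fold axis v@4; visible region now rows[4,8) x cols[0,4) = 4x4
Op 3 fold_up: fold axis h@6; visible region now rows[4,6) x cols[0,4) = 2x4
Op 4 fold_down: fold axis h@5; visible region now rows[5,6) x cols[0,4) = 1x4
Op 5 fold_right: fold axis v@2; visible region now rows[5,6) x cols[2,4) = 1x2
Op 6 cut(0, 1): punch at orig (5,3); cuts so far [(5, 3)]; region rows[5,6) x cols[2,4) = 1x2
Unfold 1 (reflect across v@2): 2 holes -> [(5, 0), (5, 3)]
Unfold 2 (reflect across h@5): 4 holes -> [(4, 0), (4, 3), (5, 0), (5, 3)]
Unfold 3 (reflect across h@6): 8 holes -> [(4, 0), (4, 3), (5, 0), (5, 3), (6, 0), (6, 3), (7, 0), (7, 3)]
Unfold 4 (reflect across v@4): 16 holes -> [(4, 0), (4, 3), (4, 4), (4, 7), (5, 0), (5, 3), (5, 4), (5, 7), (6, 0), (6, 3), (6, 4), (6, 7), (7, 0), (7, 3), (7, 4), (7, 7)]
Unfold 5 (reflect across h@4): 32 holes -> [(0, 0), (0, 3), (0, 4), (0, 7), (1, 0), (1, 3), (1, 4), (1, 7), (2, 0), (2, 3), (2, 4), (2, 7), (3, 0), (3, 3), (3, 4), (3, 7), (4, 0), (4, 3), (4, 4), (4, 7), (5, 0), (5, 3), (5, 4), (5, 7), (6, 0), (6, 3), (6, 4), (6, 7), (7, 0), (7, 3), (7, 4), (7, 7)]
Holes: [(0, 0), (0, 3), (0, 4), (0, 7), (1, 0), (1, 3), (1, 4), (1, 7), (2, 0), (2, 3), (2, 4), (2, 7), (3, 0), (3, 3), (3, 4), (3, 7), (4, 0), (4, 3), (4, 4), (4, 7), (5, 0), (5, 3), (5, 4), (5, 7), (6, 0), (6, 3), (6, 4), (6, 7), (7, 0), (7, 3), (7, 4), (7, 7)]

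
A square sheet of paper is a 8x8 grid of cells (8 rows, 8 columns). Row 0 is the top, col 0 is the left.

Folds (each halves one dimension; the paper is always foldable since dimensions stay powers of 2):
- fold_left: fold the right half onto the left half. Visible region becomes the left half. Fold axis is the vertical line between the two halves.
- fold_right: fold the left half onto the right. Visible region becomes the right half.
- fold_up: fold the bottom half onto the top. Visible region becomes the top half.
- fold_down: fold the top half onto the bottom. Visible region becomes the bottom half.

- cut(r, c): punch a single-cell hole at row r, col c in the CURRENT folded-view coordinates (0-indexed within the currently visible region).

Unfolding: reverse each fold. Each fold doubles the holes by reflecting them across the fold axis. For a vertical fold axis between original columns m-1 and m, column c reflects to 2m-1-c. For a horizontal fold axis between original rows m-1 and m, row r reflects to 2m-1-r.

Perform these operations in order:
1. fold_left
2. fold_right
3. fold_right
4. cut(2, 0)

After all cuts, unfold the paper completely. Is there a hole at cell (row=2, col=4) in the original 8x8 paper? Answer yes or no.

Op 1 fold_left: fold axis v@4; visible region now rows[0,8) x cols[0,4) = 8x4
Op 2 fold_right: fold axis v@2; visible region now rows[0,8) x cols[2,4) = 8x2
Op 3 fold_right: fold axis v@3; visible region now rows[0,8) x cols[3,4) = 8x1
Op 4 cut(2, 0): punch at orig (2,3); cuts so far [(2, 3)]; region rows[0,8) x cols[3,4) = 8x1
Unfold 1 (reflect across v@3): 2 holes -> [(2, 2), (2, 3)]
Unfold 2 (reflect across v@2): 4 holes -> [(2, 0), (2, 1), (2, 2), (2, 3)]
Unfold 3 (reflect across v@4): 8 holes -> [(2, 0), (2, 1), (2, 2), (2, 3), (2, 4), (2, 5), (2, 6), (2, 7)]
Holes: [(2, 0), (2, 1), (2, 2), (2, 3), (2, 4), (2, 5), (2, 6), (2, 7)]

Answer: yes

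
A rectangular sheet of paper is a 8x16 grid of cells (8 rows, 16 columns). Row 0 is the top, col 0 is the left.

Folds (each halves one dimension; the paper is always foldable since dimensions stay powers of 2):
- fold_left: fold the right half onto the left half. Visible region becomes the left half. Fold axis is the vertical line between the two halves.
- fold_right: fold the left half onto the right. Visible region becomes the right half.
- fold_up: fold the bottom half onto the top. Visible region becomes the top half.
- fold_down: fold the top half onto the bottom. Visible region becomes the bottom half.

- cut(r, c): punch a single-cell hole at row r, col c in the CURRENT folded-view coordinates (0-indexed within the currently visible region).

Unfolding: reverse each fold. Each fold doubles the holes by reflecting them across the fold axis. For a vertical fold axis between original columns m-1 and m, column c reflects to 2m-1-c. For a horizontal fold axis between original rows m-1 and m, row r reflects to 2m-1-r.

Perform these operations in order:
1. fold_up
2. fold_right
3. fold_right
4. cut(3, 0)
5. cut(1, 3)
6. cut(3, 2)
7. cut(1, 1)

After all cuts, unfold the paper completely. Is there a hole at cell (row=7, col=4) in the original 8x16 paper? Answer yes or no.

Answer: no

Derivation:
Op 1 fold_up: fold axis h@4; visible region now rows[0,4) x cols[0,16) = 4x16
Op 2 fold_right: fold axis v@8; visible region now rows[0,4) x cols[8,16) = 4x8
Op 3 fold_right: fold axis v@12; visible region now rows[0,4) x cols[12,16) = 4x4
Op 4 cut(3, 0): punch at orig (3,12); cuts so far [(3, 12)]; region rows[0,4) x cols[12,16) = 4x4
Op 5 cut(1, 3): punch at orig (1,15); cuts so far [(1, 15), (3, 12)]; region rows[0,4) x cols[12,16) = 4x4
Op 6 cut(3, 2): punch at orig (3,14); cuts so far [(1, 15), (3, 12), (3, 14)]; region rows[0,4) x cols[12,16) = 4x4
Op 7 cut(1, 1): punch at orig (1,13); cuts so far [(1, 13), (1, 15), (3, 12), (3, 14)]; region rows[0,4) x cols[12,16) = 4x4
Unfold 1 (reflect across v@12): 8 holes -> [(1, 8), (1, 10), (1, 13), (1, 15), (3, 9), (3, 11), (3, 12), (3, 14)]
Unfold 2 (reflect across v@8): 16 holes -> [(1, 0), (1, 2), (1, 5), (1, 7), (1, 8), (1, 10), (1, 13), (1, 15), (3, 1), (3, 3), (3, 4), (3, 6), (3, 9), (3, 11), (3, 12), (3, 14)]
Unfold 3 (reflect across h@4): 32 holes -> [(1, 0), (1, 2), (1, 5), (1, 7), (1, 8), (1, 10), (1, 13), (1, 15), (3, 1), (3, 3), (3, 4), (3, 6), (3, 9), (3, 11), (3, 12), (3, 14), (4, 1), (4, 3), (4, 4), (4, 6), (4, 9), (4, 11), (4, 12), (4, 14), (6, 0), (6, 2), (6, 5), (6, 7), (6, 8), (6, 10), (6, 13), (6, 15)]
Holes: [(1, 0), (1, 2), (1, 5), (1, 7), (1, 8), (1, 10), (1, 13), (1, 15), (3, 1), (3, 3), (3, 4), (3, 6), (3, 9), (3, 11), (3, 12), (3, 14), (4, 1), (4, 3), (4, 4), (4, 6), (4, 9), (4, 11), (4, 12), (4, 14), (6, 0), (6, 2), (6, 5), (6, 7), (6, 8), (6, 10), (6, 13), (6, 15)]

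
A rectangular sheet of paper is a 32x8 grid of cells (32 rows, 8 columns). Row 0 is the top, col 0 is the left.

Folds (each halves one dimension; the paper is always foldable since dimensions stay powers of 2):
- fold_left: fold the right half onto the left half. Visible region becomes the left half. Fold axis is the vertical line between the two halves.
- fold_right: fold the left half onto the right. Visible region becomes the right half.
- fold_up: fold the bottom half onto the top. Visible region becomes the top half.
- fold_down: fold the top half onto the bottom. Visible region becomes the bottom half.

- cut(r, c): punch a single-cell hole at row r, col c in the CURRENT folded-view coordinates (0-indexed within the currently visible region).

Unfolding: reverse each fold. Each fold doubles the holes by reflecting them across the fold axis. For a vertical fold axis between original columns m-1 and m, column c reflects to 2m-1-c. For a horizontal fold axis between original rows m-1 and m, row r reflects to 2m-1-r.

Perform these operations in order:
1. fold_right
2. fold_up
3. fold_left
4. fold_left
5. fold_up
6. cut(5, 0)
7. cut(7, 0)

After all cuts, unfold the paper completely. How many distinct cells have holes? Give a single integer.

Op 1 fold_right: fold axis v@4; visible region now rows[0,32) x cols[4,8) = 32x4
Op 2 fold_up: fold axis h@16; visible region now rows[0,16) x cols[4,8) = 16x4
Op 3 fold_left: fold axis v@6; visible region now rows[0,16) x cols[4,6) = 16x2
Op 4 fold_left: fold axis v@5; visible region now rows[0,16) x cols[4,5) = 16x1
Op 5 fold_up: fold axis h@8; visible region now rows[0,8) x cols[4,5) = 8x1
Op 6 cut(5, 0): punch at orig (5,4); cuts so far [(5, 4)]; region rows[0,8) x cols[4,5) = 8x1
Op 7 cut(7, 0): punch at orig (7,4); cuts so far [(5, 4), (7, 4)]; region rows[0,8) x cols[4,5) = 8x1
Unfold 1 (reflect across h@8): 4 holes -> [(5, 4), (7, 4), (8, 4), (10, 4)]
Unfold 2 (reflect across v@5): 8 holes -> [(5, 4), (5, 5), (7, 4), (7, 5), (8, 4), (8, 5), (10, 4), (10, 5)]
Unfold 3 (reflect across v@6): 16 holes -> [(5, 4), (5, 5), (5, 6), (5, 7), (7, 4), (7, 5), (7, 6), (7, 7), (8, 4), (8, 5), (8, 6), (8, 7), (10, 4), (10, 5), (10, 6), (10, 7)]
Unfold 4 (reflect across h@16): 32 holes -> [(5, 4), (5, 5), (5, 6), (5, 7), (7, 4), (7, 5), (7, 6), (7, 7), (8, 4), (8, 5), (8, 6), (8, 7), (10, 4), (10, 5), (10, 6), (10, 7), (21, 4), (21, 5), (21, 6), (21, 7), (23, 4), (23, 5), (23, 6), (23, 7), (24, 4), (24, 5), (24, 6), (24, 7), (26, 4), (26, 5), (26, 6), (26, 7)]
Unfold 5 (reflect across v@4): 64 holes -> [(5, 0), (5, 1), (5, 2), (5, 3), (5, 4), (5, 5), (5, 6), (5, 7), (7, 0), (7, 1), (7, 2), (7, 3), (7, 4), (7, 5), (7, 6), (7, 7), (8, 0), (8, 1), (8, 2), (8, 3), (8, 4), (8, 5), (8, 6), (8, 7), (10, 0), (10, 1), (10, 2), (10, 3), (10, 4), (10, 5), (10, 6), (10, 7), (21, 0), (21, 1), (21, 2), (21, 3), (21, 4), (21, 5), (21, 6), (21, 7), (23, 0), (23, 1), (23, 2), (23, 3), (23, 4), (23, 5), (23, 6), (23, 7), (24, 0), (24, 1), (24, 2), (24, 3), (24, 4), (24, 5), (24, 6), (24, 7), (26, 0), (26, 1), (26, 2), (26, 3), (26, 4), (26, 5), (26, 6), (26, 7)]

Answer: 64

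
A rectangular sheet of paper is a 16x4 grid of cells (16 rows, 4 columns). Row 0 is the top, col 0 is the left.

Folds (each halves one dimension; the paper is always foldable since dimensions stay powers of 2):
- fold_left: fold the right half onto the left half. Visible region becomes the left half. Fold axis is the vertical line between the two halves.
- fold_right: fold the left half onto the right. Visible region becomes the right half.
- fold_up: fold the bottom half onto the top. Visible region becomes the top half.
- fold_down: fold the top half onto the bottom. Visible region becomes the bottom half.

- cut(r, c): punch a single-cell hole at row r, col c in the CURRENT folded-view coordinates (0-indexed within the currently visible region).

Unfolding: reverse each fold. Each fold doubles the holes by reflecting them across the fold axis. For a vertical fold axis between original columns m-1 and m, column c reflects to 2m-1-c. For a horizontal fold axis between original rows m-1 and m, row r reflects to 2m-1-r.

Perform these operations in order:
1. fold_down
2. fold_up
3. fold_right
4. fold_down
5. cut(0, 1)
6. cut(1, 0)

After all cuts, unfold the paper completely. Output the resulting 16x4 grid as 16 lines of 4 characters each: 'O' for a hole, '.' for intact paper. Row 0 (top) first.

Answer: .OO.
O..O
O..O
.OO.
.OO.
O..O
O..O
.OO.
.OO.
O..O
O..O
.OO.
.OO.
O..O
O..O
.OO.

Derivation:
Op 1 fold_down: fold axis h@8; visible region now rows[8,16) x cols[0,4) = 8x4
Op 2 fold_up: fold axis h@12; visible region now rows[8,12) x cols[0,4) = 4x4
Op 3 fold_right: fold axis v@2; visible region now rows[8,12) x cols[2,4) = 4x2
Op 4 fold_down: fold axis h@10; visible region now rows[10,12) x cols[2,4) = 2x2
Op 5 cut(0, 1): punch at orig (10,3); cuts so far [(10, 3)]; region rows[10,12) x cols[2,4) = 2x2
Op 6 cut(1, 0): punch at orig (11,2); cuts so far [(10, 3), (11, 2)]; region rows[10,12) x cols[2,4) = 2x2
Unfold 1 (reflect across h@10): 4 holes -> [(8, 2), (9, 3), (10, 3), (11, 2)]
Unfold 2 (reflect across v@2): 8 holes -> [(8, 1), (8, 2), (9, 0), (9, 3), (10, 0), (10, 3), (11, 1), (11, 2)]
Unfold 3 (reflect across h@12): 16 holes -> [(8, 1), (8, 2), (9, 0), (9, 3), (10, 0), (10, 3), (11, 1), (11, 2), (12, 1), (12, 2), (13, 0), (13, 3), (14, 0), (14, 3), (15, 1), (15, 2)]
Unfold 4 (reflect across h@8): 32 holes -> [(0, 1), (0, 2), (1, 0), (1, 3), (2, 0), (2, 3), (3, 1), (3, 2), (4, 1), (4, 2), (5, 0), (5, 3), (6, 0), (6, 3), (7, 1), (7, 2), (8, 1), (8, 2), (9, 0), (9, 3), (10, 0), (10, 3), (11, 1), (11, 2), (12, 1), (12, 2), (13, 0), (13, 3), (14, 0), (14, 3), (15, 1), (15, 2)]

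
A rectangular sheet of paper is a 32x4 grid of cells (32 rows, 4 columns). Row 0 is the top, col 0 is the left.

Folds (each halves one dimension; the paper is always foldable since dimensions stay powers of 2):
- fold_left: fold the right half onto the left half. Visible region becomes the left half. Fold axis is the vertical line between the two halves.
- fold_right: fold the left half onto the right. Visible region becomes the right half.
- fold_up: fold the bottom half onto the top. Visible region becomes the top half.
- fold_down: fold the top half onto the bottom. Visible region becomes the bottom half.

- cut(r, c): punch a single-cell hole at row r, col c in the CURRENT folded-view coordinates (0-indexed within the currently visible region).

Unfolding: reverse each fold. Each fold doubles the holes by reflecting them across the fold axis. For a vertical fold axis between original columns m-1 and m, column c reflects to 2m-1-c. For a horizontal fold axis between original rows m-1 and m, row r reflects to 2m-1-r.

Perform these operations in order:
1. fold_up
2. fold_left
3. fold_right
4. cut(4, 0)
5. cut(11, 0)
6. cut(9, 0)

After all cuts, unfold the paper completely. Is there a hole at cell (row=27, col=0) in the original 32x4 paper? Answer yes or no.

Answer: yes

Derivation:
Op 1 fold_up: fold axis h@16; visible region now rows[0,16) x cols[0,4) = 16x4
Op 2 fold_left: fold axis v@2; visible region now rows[0,16) x cols[0,2) = 16x2
Op 3 fold_right: fold axis v@1; visible region now rows[0,16) x cols[1,2) = 16x1
Op 4 cut(4, 0): punch at orig (4,1); cuts so far [(4, 1)]; region rows[0,16) x cols[1,2) = 16x1
Op 5 cut(11, 0): punch at orig (11,1); cuts so far [(4, 1), (11, 1)]; region rows[0,16) x cols[1,2) = 16x1
Op 6 cut(9, 0): punch at orig (9,1); cuts so far [(4, 1), (9, 1), (11, 1)]; region rows[0,16) x cols[1,2) = 16x1
Unfold 1 (reflect across v@1): 6 holes -> [(4, 0), (4, 1), (9, 0), (9, 1), (11, 0), (11, 1)]
Unfold 2 (reflect across v@2): 12 holes -> [(4, 0), (4, 1), (4, 2), (4, 3), (9, 0), (9, 1), (9, 2), (9, 3), (11, 0), (11, 1), (11, 2), (11, 3)]
Unfold 3 (reflect across h@16): 24 holes -> [(4, 0), (4, 1), (4, 2), (4, 3), (9, 0), (9, 1), (9, 2), (9, 3), (11, 0), (11, 1), (11, 2), (11, 3), (20, 0), (20, 1), (20, 2), (20, 3), (22, 0), (22, 1), (22, 2), (22, 3), (27, 0), (27, 1), (27, 2), (27, 3)]
Holes: [(4, 0), (4, 1), (4, 2), (4, 3), (9, 0), (9, 1), (9, 2), (9, 3), (11, 0), (11, 1), (11, 2), (11, 3), (20, 0), (20, 1), (20, 2), (20, 3), (22, 0), (22, 1), (22, 2), (22, 3), (27, 0), (27, 1), (27, 2), (27, 3)]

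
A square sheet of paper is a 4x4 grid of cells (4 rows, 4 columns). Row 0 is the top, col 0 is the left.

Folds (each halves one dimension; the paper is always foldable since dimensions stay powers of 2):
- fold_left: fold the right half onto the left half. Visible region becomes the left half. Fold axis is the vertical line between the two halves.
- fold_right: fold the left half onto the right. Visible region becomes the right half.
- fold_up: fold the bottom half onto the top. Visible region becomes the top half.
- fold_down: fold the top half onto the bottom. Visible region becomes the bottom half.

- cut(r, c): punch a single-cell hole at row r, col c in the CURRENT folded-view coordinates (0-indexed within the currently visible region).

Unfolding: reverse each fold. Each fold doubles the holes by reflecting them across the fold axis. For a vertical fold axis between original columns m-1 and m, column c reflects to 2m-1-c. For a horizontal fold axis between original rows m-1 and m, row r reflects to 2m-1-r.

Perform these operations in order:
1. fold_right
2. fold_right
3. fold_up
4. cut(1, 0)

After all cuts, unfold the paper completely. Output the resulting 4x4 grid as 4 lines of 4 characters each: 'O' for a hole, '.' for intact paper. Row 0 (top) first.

Answer: ....
OOOO
OOOO
....

Derivation:
Op 1 fold_right: fold axis v@2; visible region now rows[0,4) x cols[2,4) = 4x2
Op 2 fold_right: fold axis v@3; visible region now rows[0,4) x cols[3,4) = 4x1
Op 3 fold_up: fold axis h@2; visible region now rows[0,2) x cols[3,4) = 2x1
Op 4 cut(1, 0): punch at orig (1,3); cuts so far [(1, 3)]; region rows[0,2) x cols[3,4) = 2x1
Unfold 1 (reflect across h@2): 2 holes -> [(1, 3), (2, 3)]
Unfold 2 (reflect across v@3): 4 holes -> [(1, 2), (1, 3), (2, 2), (2, 3)]
Unfold 3 (reflect across v@2): 8 holes -> [(1, 0), (1, 1), (1, 2), (1, 3), (2, 0), (2, 1), (2, 2), (2, 3)]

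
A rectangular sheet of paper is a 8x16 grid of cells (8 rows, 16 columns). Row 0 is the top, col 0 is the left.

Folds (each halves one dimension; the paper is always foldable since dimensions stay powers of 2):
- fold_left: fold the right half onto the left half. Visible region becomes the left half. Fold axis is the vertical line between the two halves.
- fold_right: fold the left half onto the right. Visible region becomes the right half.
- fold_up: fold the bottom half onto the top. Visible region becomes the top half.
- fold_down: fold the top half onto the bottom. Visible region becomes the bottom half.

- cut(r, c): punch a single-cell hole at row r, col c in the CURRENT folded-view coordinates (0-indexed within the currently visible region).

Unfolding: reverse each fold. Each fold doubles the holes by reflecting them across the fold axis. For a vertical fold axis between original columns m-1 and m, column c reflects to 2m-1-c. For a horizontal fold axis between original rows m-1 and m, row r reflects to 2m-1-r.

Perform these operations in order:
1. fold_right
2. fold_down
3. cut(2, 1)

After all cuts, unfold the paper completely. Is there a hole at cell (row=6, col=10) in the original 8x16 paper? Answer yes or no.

Answer: no

Derivation:
Op 1 fold_right: fold axis v@8; visible region now rows[0,8) x cols[8,16) = 8x8
Op 2 fold_down: fold axis h@4; visible region now rows[4,8) x cols[8,16) = 4x8
Op 3 cut(2, 1): punch at orig (6,9); cuts so far [(6, 9)]; region rows[4,8) x cols[8,16) = 4x8
Unfold 1 (reflect across h@4): 2 holes -> [(1, 9), (6, 9)]
Unfold 2 (reflect across v@8): 4 holes -> [(1, 6), (1, 9), (6, 6), (6, 9)]
Holes: [(1, 6), (1, 9), (6, 6), (6, 9)]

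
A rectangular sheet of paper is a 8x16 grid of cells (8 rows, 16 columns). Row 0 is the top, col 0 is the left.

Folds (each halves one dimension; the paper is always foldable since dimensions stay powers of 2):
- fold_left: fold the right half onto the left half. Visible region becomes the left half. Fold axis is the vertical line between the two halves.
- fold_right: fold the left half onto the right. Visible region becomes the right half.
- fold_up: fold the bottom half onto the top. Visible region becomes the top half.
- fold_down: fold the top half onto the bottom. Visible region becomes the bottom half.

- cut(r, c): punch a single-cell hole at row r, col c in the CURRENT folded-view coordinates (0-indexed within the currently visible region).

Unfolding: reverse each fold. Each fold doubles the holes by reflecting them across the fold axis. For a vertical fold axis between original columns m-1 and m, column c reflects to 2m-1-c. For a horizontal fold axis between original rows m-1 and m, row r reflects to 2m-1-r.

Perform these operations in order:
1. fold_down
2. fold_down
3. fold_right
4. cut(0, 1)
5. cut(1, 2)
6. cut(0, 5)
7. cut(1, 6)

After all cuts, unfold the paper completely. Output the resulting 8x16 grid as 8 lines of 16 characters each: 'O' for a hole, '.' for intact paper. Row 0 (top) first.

Op 1 fold_down: fold axis h@4; visible region now rows[4,8) x cols[0,16) = 4x16
Op 2 fold_down: fold axis h@6; visible region now rows[6,8) x cols[0,16) = 2x16
Op 3 fold_right: fold axis v@8; visible region now rows[6,8) x cols[8,16) = 2x8
Op 4 cut(0, 1): punch at orig (6,9); cuts so far [(6, 9)]; region rows[6,8) x cols[8,16) = 2x8
Op 5 cut(1, 2): punch at orig (7,10); cuts so far [(6, 9), (7, 10)]; region rows[6,8) x cols[8,16) = 2x8
Op 6 cut(0, 5): punch at orig (6,13); cuts so far [(6, 9), (6, 13), (7, 10)]; region rows[6,8) x cols[8,16) = 2x8
Op 7 cut(1, 6): punch at orig (7,14); cuts so far [(6, 9), (6, 13), (7, 10), (7, 14)]; region rows[6,8) x cols[8,16) = 2x8
Unfold 1 (reflect across v@8): 8 holes -> [(6, 2), (6, 6), (6, 9), (6, 13), (7, 1), (7, 5), (7, 10), (7, 14)]
Unfold 2 (reflect across h@6): 16 holes -> [(4, 1), (4, 5), (4, 10), (4, 14), (5, 2), (5, 6), (5, 9), (5, 13), (6, 2), (6, 6), (6, 9), (6, 13), (7, 1), (7, 5), (7, 10), (7, 14)]
Unfold 3 (reflect across h@4): 32 holes -> [(0, 1), (0, 5), (0, 10), (0, 14), (1, 2), (1, 6), (1, 9), (1, 13), (2, 2), (2, 6), (2, 9), (2, 13), (3, 1), (3, 5), (3, 10), (3, 14), (4, 1), (4, 5), (4, 10), (4, 14), (5, 2), (5, 6), (5, 9), (5, 13), (6, 2), (6, 6), (6, 9), (6, 13), (7, 1), (7, 5), (7, 10), (7, 14)]

Answer: .O...O....O...O.
..O...O..O...O..
..O...O..O...O..
.O...O....O...O.
.O...O....O...O.
..O...O..O...O..
..O...O..O...O..
.O...O....O...O.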